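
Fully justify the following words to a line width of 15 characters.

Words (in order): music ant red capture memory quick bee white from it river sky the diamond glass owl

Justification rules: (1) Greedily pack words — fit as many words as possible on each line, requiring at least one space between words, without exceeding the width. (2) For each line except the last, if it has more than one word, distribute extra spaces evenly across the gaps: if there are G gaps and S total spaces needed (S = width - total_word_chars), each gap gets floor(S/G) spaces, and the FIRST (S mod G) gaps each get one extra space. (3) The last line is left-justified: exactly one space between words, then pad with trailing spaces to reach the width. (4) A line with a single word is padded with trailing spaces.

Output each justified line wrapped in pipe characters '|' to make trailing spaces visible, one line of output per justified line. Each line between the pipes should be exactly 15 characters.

Line 1: ['music', 'ant', 'red'] (min_width=13, slack=2)
Line 2: ['capture', 'memory'] (min_width=14, slack=1)
Line 3: ['quick', 'bee', 'white'] (min_width=15, slack=0)
Line 4: ['from', 'it', 'river'] (min_width=13, slack=2)
Line 5: ['sky', 'the', 'diamond'] (min_width=15, slack=0)
Line 6: ['glass', 'owl'] (min_width=9, slack=6)

Answer: |music  ant  red|
|capture  memory|
|quick bee white|
|from  it  river|
|sky the diamond|
|glass owl      |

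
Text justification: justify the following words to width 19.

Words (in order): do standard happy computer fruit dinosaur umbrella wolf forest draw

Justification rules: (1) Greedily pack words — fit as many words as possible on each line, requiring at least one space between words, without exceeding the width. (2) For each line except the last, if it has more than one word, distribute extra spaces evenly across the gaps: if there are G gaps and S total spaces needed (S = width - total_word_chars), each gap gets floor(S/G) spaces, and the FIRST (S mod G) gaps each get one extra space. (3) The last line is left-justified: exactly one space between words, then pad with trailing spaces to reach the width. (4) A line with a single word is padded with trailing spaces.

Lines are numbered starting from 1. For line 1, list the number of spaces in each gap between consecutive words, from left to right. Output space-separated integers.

Answer: 2 2

Derivation:
Line 1: ['do', 'standard', 'happy'] (min_width=17, slack=2)
Line 2: ['computer', 'fruit'] (min_width=14, slack=5)
Line 3: ['dinosaur', 'umbrella'] (min_width=17, slack=2)
Line 4: ['wolf', 'forest', 'draw'] (min_width=16, slack=3)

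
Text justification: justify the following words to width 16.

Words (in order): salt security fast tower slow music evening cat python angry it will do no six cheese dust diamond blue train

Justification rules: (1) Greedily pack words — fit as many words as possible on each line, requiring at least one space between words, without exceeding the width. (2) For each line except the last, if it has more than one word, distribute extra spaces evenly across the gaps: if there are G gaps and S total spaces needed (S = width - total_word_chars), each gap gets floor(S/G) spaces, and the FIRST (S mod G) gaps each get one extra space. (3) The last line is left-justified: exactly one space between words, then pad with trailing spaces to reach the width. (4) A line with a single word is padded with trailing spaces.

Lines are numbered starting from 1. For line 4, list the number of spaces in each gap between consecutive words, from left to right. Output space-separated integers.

Line 1: ['salt', 'security'] (min_width=13, slack=3)
Line 2: ['fast', 'tower', 'slow'] (min_width=15, slack=1)
Line 3: ['music', 'evening'] (min_width=13, slack=3)
Line 4: ['cat', 'python', 'angry'] (min_width=16, slack=0)
Line 5: ['it', 'will', 'do', 'no'] (min_width=13, slack=3)
Line 6: ['six', 'cheese', 'dust'] (min_width=15, slack=1)
Line 7: ['diamond', 'blue'] (min_width=12, slack=4)
Line 8: ['train'] (min_width=5, slack=11)

Answer: 1 1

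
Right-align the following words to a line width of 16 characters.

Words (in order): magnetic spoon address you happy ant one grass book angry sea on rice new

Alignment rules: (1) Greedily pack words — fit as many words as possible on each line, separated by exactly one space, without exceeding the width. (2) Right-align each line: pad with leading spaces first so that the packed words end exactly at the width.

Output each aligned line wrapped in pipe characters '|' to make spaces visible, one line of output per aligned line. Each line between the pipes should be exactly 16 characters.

Line 1: ['magnetic', 'spoon'] (min_width=14, slack=2)
Line 2: ['address', 'you'] (min_width=11, slack=5)
Line 3: ['happy', 'ant', 'one'] (min_width=13, slack=3)
Line 4: ['grass', 'book', 'angry'] (min_width=16, slack=0)
Line 5: ['sea', 'on', 'rice', 'new'] (min_width=15, slack=1)

Answer: |  magnetic spoon|
|     address you|
|   happy ant one|
|grass book angry|
| sea on rice new|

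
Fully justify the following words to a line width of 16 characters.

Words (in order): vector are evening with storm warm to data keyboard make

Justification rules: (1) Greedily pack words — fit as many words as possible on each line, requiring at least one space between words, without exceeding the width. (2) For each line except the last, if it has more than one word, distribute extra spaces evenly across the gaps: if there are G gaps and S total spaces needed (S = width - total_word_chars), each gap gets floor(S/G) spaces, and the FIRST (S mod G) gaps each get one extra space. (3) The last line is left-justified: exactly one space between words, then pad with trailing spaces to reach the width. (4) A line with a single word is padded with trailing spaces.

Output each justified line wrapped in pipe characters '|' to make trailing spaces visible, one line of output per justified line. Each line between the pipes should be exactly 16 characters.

Answer: |vector       are|
|evening     with|
|storm   warm  to|
|data    keyboard|
|make            |

Derivation:
Line 1: ['vector', 'are'] (min_width=10, slack=6)
Line 2: ['evening', 'with'] (min_width=12, slack=4)
Line 3: ['storm', 'warm', 'to'] (min_width=13, slack=3)
Line 4: ['data', 'keyboard'] (min_width=13, slack=3)
Line 5: ['make'] (min_width=4, slack=12)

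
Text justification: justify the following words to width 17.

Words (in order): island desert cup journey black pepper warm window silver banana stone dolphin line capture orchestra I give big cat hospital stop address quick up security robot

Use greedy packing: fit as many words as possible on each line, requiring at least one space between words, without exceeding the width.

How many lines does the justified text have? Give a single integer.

Answer: 11

Derivation:
Line 1: ['island', 'desert', 'cup'] (min_width=17, slack=0)
Line 2: ['journey', 'black'] (min_width=13, slack=4)
Line 3: ['pepper', 'warm'] (min_width=11, slack=6)
Line 4: ['window', 'silver'] (min_width=13, slack=4)
Line 5: ['banana', 'stone'] (min_width=12, slack=5)
Line 6: ['dolphin', 'line'] (min_width=12, slack=5)
Line 7: ['capture', 'orchestra'] (min_width=17, slack=0)
Line 8: ['I', 'give', 'big', 'cat'] (min_width=14, slack=3)
Line 9: ['hospital', 'stop'] (min_width=13, slack=4)
Line 10: ['address', 'quick', 'up'] (min_width=16, slack=1)
Line 11: ['security', 'robot'] (min_width=14, slack=3)
Total lines: 11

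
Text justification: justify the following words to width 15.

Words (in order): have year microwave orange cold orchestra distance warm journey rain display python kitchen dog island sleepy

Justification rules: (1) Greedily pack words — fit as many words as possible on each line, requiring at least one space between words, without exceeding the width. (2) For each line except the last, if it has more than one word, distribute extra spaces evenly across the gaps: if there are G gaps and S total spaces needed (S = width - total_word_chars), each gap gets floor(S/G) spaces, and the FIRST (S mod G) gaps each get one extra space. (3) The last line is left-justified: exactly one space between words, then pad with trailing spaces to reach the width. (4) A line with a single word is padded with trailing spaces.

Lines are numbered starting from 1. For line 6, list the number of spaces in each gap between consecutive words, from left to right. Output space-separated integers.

Answer: 4

Derivation:
Line 1: ['have', 'year'] (min_width=9, slack=6)
Line 2: ['microwave'] (min_width=9, slack=6)
Line 3: ['orange', 'cold'] (min_width=11, slack=4)
Line 4: ['orchestra'] (min_width=9, slack=6)
Line 5: ['distance', 'warm'] (min_width=13, slack=2)
Line 6: ['journey', 'rain'] (min_width=12, slack=3)
Line 7: ['display', 'python'] (min_width=14, slack=1)
Line 8: ['kitchen', 'dog'] (min_width=11, slack=4)
Line 9: ['island', 'sleepy'] (min_width=13, slack=2)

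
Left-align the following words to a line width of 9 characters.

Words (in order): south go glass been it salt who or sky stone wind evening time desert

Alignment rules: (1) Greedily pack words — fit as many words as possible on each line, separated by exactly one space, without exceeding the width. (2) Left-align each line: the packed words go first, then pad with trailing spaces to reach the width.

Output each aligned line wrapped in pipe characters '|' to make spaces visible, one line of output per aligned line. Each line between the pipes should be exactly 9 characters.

Line 1: ['south', 'go'] (min_width=8, slack=1)
Line 2: ['glass'] (min_width=5, slack=4)
Line 3: ['been', 'it'] (min_width=7, slack=2)
Line 4: ['salt', 'who'] (min_width=8, slack=1)
Line 5: ['or', 'sky'] (min_width=6, slack=3)
Line 6: ['stone'] (min_width=5, slack=4)
Line 7: ['wind'] (min_width=4, slack=5)
Line 8: ['evening'] (min_width=7, slack=2)
Line 9: ['time'] (min_width=4, slack=5)
Line 10: ['desert'] (min_width=6, slack=3)

Answer: |south go |
|glass    |
|been it  |
|salt who |
|or sky   |
|stone    |
|wind     |
|evening  |
|time     |
|desert   |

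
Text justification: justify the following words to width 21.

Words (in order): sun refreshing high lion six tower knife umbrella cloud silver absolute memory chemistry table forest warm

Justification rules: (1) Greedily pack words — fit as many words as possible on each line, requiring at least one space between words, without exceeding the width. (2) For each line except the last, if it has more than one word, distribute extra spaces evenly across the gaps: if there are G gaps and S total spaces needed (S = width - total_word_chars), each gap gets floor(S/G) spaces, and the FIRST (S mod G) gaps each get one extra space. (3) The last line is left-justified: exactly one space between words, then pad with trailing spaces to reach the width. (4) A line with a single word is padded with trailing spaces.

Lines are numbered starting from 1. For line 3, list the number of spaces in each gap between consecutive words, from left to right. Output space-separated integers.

Answer: 1 1

Derivation:
Line 1: ['sun', 'refreshing', 'high'] (min_width=19, slack=2)
Line 2: ['lion', 'six', 'tower', 'knife'] (min_width=20, slack=1)
Line 3: ['umbrella', 'cloud', 'silver'] (min_width=21, slack=0)
Line 4: ['absolute', 'memory'] (min_width=15, slack=6)
Line 5: ['chemistry', 'table'] (min_width=15, slack=6)
Line 6: ['forest', 'warm'] (min_width=11, slack=10)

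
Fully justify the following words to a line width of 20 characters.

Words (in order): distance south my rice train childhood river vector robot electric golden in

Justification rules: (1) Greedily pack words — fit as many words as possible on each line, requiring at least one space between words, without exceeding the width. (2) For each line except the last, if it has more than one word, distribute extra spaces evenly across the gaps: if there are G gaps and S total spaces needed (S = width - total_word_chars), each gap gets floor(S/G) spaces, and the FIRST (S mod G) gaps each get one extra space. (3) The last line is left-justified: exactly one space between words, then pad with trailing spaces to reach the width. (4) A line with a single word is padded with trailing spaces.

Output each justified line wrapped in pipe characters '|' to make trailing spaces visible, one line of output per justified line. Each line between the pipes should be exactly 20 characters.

Line 1: ['distance', 'south', 'my'] (min_width=17, slack=3)
Line 2: ['rice', 'train', 'childhood'] (min_width=20, slack=0)
Line 3: ['river', 'vector', 'robot'] (min_width=18, slack=2)
Line 4: ['electric', 'golden', 'in'] (min_width=18, slack=2)

Answer: |distance   south  my|
|rice train childhood|
|river  vector  robot|
|electric golden in  |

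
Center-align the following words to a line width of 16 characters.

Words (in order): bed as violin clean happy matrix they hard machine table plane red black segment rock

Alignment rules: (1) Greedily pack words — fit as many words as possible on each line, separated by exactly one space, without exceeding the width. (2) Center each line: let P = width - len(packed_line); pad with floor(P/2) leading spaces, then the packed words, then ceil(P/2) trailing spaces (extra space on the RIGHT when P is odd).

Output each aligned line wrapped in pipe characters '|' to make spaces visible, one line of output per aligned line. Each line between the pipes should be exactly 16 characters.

Line 1: ['bed', 'as', 'violin'] (min_width=13, slack=3)
Line 2: ['clean', 'happy'] (min_width=11, slack=5)
Line 3: ['matrix', 'they', 'hard'] (min_width=16, slack=0)
Line 4: ['machine', 'table'] (min_width=13, slack=3)
Line 5: ['plane', 'red', 'black'] (min_width=15, slack=1)
Line 6: ['segment', 'rock'] (min_width=12, slack=4)

Answer: | bed as violin  |
|  clean happy   |
|matrix they hard|
| machine table  |
|plane red black |
|  segment rock  |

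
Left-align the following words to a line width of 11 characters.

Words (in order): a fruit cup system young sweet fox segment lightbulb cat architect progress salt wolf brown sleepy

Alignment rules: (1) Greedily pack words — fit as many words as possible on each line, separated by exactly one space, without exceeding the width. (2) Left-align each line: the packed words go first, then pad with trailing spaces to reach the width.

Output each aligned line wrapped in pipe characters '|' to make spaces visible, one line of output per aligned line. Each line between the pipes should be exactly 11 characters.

Line 1: ['a', 'fruit', 'cup'] (min_width=11, slack=0)
Line 2: ['system'] (min_width=6, slack=5)
Line 3: ['young', 'sweet'] (min_width=11, slack=0)
Line 4: ['fox', 'segment'] (min_width=11, slack=0)
Line 5: ['lightbulb'] (min_width=9, slack=2)
Line 6: ['cat'] (min_width=3, slack=8)
Line 7: ['architect'] (min_width=9, slack=2)
Line 8: ['progress'] (min_width=8, slack=3)
Line 9: ['salt', 'wolf'] (min_width=9, slack=2)
Line 10: ['brown'] (min_width=5, slack=6)
Line 11: ['sleepy'] (min_width=6, slack=5)

Answer: |a fruit cup|
|system     |
|young sweet|
|fox segment|
|lightbulb  |
|cat        |
|architect  |
|progress   |
|salt wolf  |
|brown      |
|sleepy     |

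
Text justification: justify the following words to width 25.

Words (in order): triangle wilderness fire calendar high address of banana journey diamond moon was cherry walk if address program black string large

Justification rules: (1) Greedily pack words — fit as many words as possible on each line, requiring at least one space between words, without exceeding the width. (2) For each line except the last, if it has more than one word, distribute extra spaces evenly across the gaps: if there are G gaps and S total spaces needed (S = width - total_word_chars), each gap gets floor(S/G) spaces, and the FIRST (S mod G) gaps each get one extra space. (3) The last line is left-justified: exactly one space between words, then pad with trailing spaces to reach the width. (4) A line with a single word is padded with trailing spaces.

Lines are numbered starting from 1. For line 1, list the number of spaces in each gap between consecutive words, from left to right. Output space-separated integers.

Answer: 2 1

Derivation:
Line 1: ['triangle', 'wilderness', 'fire'] (min_width=24, slack=1)
Line 2: ['calendar', 'high', 'address', 'of'] (min_width=24, slack=1)
Line 3: ['banana', 'journey', 'diamond'] (min_width=22, slack=3)
Line 4: ['moon', 'was', 'cherry', 'walk', 'if'] (min_width=23, slack=2)
Line 5: ['address', 'program', 'black'] (min_width=21, slack=4)
Line 6: ['string', 'large'] (min_width=12, slack=13)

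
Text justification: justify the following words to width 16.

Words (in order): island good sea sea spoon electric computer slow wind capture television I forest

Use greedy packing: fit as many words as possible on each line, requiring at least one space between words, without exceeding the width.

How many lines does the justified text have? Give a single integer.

Answer: 7

Derivation:
Line 1: ['island', 'good', 'sea'] (min_width=15, slack=1)
Line 2: ['sea', 'spoon'] (min_width=9, slack=7)
Line 3: ['electric'] (min_width=8, slack=8)
Line 4: ['computer', 'slow'] (min_width=13, slack=3)
Line 5: ['wind', 'capture'] (min_width=12, slack=4)
Line 6: ['television', 'I'] (min_width=12, slack=4)
Line 7: ['forest'] (min_width=6, slack=10)
Total lines: 7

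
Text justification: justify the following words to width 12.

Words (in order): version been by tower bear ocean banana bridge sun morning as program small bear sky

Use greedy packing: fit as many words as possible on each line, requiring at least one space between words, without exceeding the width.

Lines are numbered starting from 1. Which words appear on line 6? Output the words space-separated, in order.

Answer: morning as

Derivation:
Line 1: ['version', 'been'] (min_width=12, slack=0)
Line 2: ['by', 'tower'] (min_width=8, slack=4)
Line 3: ['bear', 'ocean'] (min_width=10, slack=2)
Line 4: ['banana'] (min_width=6, slack=6)
Line 5: ['bridge', 'sun'] (min_width=10, slack=2)
Line 6: ['morning', 'as'] (min_width=10, slack=2)
Line 7: ['program'] (min_width=7, slack=5)
Line 8: ['small', 'bear'] (min_width=10, slack=2)
Line 9: ['sky'] (min_width=3, slack=9)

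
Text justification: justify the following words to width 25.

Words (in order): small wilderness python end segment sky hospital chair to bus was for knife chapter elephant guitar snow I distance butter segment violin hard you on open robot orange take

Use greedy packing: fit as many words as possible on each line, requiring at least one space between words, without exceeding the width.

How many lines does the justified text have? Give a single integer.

Answer: 8

Derivation:
Line 1: ['small', 'wilderness', 'python'] (min_width=23, slack=2)
Line 2: ['end', 'segment', 'sky', 'hospital'] (min_width=24, slack=1)
Line 3: ['chair', 'to', 'bus', 'was', 'for'] (min_width=20, slack=5)
Line 4: ['knife', 'chapter', 'elephant'] (min_width=22, slack=3)
Line 5: ['guitar', 'snow', 'I', 'distance'] (min_width=22, slack=3)
Line 6: ['butter', 'segment', 'violin'] (min_width=21, slack=4)
Line 7: ['hard', 'you', 'on', 'open', 'robot'] (min_width=22, slack=3)
Line 8: ['orange', 'take'] (min_width=11, slack=14)
Total lines: 8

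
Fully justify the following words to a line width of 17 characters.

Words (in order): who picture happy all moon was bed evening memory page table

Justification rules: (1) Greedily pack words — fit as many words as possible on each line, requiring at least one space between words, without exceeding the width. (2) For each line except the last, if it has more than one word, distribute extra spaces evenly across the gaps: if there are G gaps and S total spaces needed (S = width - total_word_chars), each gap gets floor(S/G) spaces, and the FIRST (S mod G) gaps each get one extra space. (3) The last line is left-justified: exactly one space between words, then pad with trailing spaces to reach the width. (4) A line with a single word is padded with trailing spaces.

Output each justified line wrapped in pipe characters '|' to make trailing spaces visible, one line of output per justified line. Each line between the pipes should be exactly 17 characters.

Answer: |who picture happy|
|all  moon was bed|
|evening    memory|
|page table       |

Derivation:
Line 1: ['who', 'picture', 'happy'] (min_width=17, slack=0)
Line 2: ['all', 'moon', 'was', 'bed'] (min_width=16, slack=1)
Line 3: ['evening', 'memory'] (min_width=14, slack=3)
Line 4: ['page', 'table'] (min_width=10, slack=7)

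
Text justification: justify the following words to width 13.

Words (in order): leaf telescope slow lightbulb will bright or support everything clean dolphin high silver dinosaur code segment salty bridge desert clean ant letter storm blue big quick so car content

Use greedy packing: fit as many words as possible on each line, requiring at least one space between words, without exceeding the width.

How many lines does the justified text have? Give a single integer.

Line 1: ['leaf'] (min_width=4, slack=9)
Line 2: ['telescope'] (min_width=9, slack=4)
Line 3: ['slow'] (min_width=4, slack=9)
Line 4: ['lightbulb'] (min_width=9, slack=4)
Line 5: ['will', 'bright'] (min_width=11, slack=2)
Line 6: ['or', 'support'] (min_width=10, slack=3)
Line 7: ['everything'] (min_width=10, slack=3)
Line 8: ['clean', 'dolphin'] (min_width=13, slack=0)
Line 9: ['high', 'silver'] (min_width=11, slack=2)
Line 10: ['dinosaur', 'code'] (min_width=13, slack=0)
Line 11: ['segment', 'salty'] (min_width=13, slack=0)
Line 12: ['bridge', 'desert'] (min_width=13, slack=0)
Line 13: ['clean', 'ant'] (min_width=9, slack=4)
Line 14: ['letter', 'storm'] (min_width=12, slack=1)
Line 15: ['blue', 'big'] (min_width=8, slack=5)
Line 16: ['quick', 'so', 'car'] (min_width=12, slack=1)
Line 17: ['content'] (min_width=7, slack=6)
Total lines: 17

Answer: 17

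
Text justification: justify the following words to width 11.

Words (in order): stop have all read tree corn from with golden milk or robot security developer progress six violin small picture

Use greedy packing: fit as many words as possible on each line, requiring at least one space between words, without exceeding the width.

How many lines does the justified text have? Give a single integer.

Answer: 12

Derivation:
Line 1: ['stop', 'have'] (min_width=9, slack=2)
Line 2: ['all', 'read'] (min_width=8, slack=3)
Line 3: ['tree', 'corn'] (min_width=9, slack=2)
Line 4: ['from', 'with'] (min_width=9, slack=2)
Line 5: ['golden', 'milk'] (min_width=11, slack=0)
Line 6: ['or', 'robot'] (min_width=8, slack=3)
Line 7: ['security'] (min_width=8, slack=3)
Line 8: ['developer'] (min_width=9, slack=2)
Line 9: ['progress'] (min_width=8, slack=3)
Line 10: ['six', 'violin'] (min_width=10, slack=1)
Line 11: ['small'] (min_width=5, slack=6)
Line 12: ['picture'] (min_width=7, slack=4)
Total lines: 12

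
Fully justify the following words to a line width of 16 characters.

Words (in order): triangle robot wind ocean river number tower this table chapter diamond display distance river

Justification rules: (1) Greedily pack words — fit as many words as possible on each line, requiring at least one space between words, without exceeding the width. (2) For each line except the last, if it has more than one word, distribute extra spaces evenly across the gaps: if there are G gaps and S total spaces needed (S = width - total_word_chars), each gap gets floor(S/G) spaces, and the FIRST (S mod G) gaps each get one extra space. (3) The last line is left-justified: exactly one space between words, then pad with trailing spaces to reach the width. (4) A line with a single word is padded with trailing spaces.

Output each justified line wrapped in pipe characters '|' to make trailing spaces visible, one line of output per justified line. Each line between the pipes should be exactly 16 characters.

Line 1: ['triangle', 'robot'] (min_width=14, slack=2)
Line 2: ['wind', 'ocean', 'river'] (min_width=16, slack=0)
Line 3: ['number', 'tower'] (min_width=12, slack=4)
Line 4: ['this', 'table'] (min_width=10, slack=6)
Line 5: ['chapter', 'diamond'] (min_width=15, slack=1)
Line 6: ['display', 'distance'] (min_width=16, slack=0)
Line 7: ['river'] (min_width=5, slack=11)

Answer: |triangle   robot|
|wind ocean river|
|number     tower|
|this       table|
|chapter  diamond|
|display distance|
|river           |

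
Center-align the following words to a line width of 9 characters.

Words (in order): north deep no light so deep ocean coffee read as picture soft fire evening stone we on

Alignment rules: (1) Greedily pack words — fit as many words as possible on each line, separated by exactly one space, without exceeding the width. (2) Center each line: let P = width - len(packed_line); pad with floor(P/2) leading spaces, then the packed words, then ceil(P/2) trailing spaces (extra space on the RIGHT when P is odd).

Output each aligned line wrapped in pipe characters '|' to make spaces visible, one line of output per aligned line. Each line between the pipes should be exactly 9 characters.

Answer: |  north  |
| deep no |
|light so |
|  deep   |
|  ocean  |
| coffee  |
| read as |
| picture |
|soft fire|
| evening |
|stone we |
|   on    |

Derivation:
Line 1: ['north'] (min_width=5, slack=4)
Line 2: ['deep', 'no'] (min_width=7, slack=2)
Line 3: ['light', 'so'] (min_width=8, slack=1)
Line 4: ['deep'] (min_width=4, slack=5)
Line 5: ['ocean'] (min_width=5, slack=4)
Line 6: ['coffee'] (min_width=6, slack=3)
Line 7: ['read', 'as'] (min_width=7, slack=2)
Line 8: ['picture'] (min_width=7, slack=2)
Line 9: ['soft', 'fire'] (min_width=9, slack=0)
Line 10: ['evening'] (min_width=7, slack=2)
Line 11: ['stone', 'we'] (min_width=8, slack=1)
Line 12: ['on'] (min_width=2, slack=7)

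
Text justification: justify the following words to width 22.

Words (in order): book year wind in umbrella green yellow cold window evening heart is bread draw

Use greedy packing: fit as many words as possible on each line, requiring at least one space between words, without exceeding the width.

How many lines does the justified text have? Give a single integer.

Answer: 4

Derivation:
Line 1: ['book', 'year', 'wind', 'in'] (min_width=17, slack=5)
Line 2: ['umbrella', 'green', 'yellow'] (min_width=21, slack=1)
Line 3: ['cold', 'window', 'evening'] (min_width=19, slack=3)
Line 4: ['heart', 'is', 'bread', 'draw'] (min_width=19, slack=3)
Total lines: 4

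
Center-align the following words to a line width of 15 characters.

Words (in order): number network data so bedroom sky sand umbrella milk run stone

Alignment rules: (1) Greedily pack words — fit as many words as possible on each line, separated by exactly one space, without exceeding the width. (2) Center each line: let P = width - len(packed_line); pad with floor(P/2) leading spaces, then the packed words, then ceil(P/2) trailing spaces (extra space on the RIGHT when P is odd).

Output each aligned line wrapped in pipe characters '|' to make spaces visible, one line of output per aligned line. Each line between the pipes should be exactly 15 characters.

Answer: |number network |
|data so bedroom|
|   sky sand    |
| umbrella milk |
|   run stone   |

Derivation:
Line 1: ['number', 'network'] (min_width=14, slack=1)
Line 2: ['data', 'so', 'bedroom'] (min_width=15, slack=0)
Line 3: ['sky', 'sand'] (min_width=8, slack=7)
Line 4: ['umbrella', 'milk'] (min_width=13, slack=2)
Line 5: ['run', 'stone'] (min_width=9, slack=6)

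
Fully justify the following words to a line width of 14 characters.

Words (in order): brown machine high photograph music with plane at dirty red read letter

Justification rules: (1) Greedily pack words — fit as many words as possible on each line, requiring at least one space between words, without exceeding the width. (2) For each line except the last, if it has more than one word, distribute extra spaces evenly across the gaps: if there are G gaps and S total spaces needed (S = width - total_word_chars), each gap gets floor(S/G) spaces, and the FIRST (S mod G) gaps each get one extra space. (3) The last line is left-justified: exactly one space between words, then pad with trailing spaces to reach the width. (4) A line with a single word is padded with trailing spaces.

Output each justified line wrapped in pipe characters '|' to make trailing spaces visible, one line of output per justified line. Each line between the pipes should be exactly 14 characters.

Line 1: ['brown', 'machine'] (min_width=13, slack=1)
Line 2: ['high'] (min_width=4, slack=10)
Line 3: ['photograph'] (min_width=10, slack=4)
Line 4: ['music', 'with'] (min_width=10, slack=4)
Line 5: ['plane', 'at', 'dirty'] (min_width=14, slack=0)
Line 6: ['red', 'read'] (min_width=8, slack=6)
Line 7: ['letter'] (min_width=6, slack=8)

Answer: |brown  machine|
|high          |
|photograph    |
|music     with|
|plane at dirty|
|red       read|
|letter        |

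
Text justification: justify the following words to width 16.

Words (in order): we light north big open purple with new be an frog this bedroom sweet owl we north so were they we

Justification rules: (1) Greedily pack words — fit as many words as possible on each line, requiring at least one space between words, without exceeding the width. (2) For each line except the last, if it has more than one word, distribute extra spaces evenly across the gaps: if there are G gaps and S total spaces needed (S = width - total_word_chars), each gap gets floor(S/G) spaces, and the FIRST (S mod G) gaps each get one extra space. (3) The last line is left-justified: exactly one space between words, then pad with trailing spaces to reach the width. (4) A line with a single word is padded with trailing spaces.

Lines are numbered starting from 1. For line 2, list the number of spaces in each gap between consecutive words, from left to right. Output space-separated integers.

Answer: 2 1

Derivation:
Line 1: ['we', 'light', 'north'] (min_width=14, slack=2)
Line 2: ['big', 'open', 'purple'] (min_width=15, slack=1)
Line 3: ['with', 'new', 'be', 'an'] (min_width=14, slack=2)
Line 4: ['frog', 'this'] (min_width=9, slack=7)
Line 5: ['bedroom', 'sweet'] (min_width=13, slack=3)
Line 6: ['owl', 'we', 'north', 'so'] (min_width=15, slack=1)
Line 7: ['were', 'they', 'we'] (min_width=12, slack=4)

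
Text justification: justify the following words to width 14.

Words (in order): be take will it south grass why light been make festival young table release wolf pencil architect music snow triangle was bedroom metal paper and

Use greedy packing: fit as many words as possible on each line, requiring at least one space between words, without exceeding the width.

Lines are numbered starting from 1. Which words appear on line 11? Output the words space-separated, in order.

Answer: bedroom metal

Derivation:
Line 1: ['be', 'take', 'will'] (min_width=12, slack=2)
Line 2: ['it', 'south', 'grass'] (min_width=14, slack=0)
Line 3: ['why', 'light', 'been'] (min_width=14, slack=0)
Line 4: ['make', 'festival'] (min_width=13, slack=1)
Line 5: ['young', 'table'] (min_width=11, slack=3)
Line 6: ['release', 'wolf'] (min_width=12, slack=2)
Line 7: ['pencil'] (min_width=6, slack=8)
Line 8: ['architect'] (min_width=9, slack=5)
Line 9: ['music', 'snow'] (min_width=10, slack=4)
Line 10: ['triangle', 'was'] (min_width=12, slack=2)
Line 11: ['bedroom', 'metal'] (min_width=13, slack=1)
Line 12: ['paper', 'and'] (min_width=9, slack=5)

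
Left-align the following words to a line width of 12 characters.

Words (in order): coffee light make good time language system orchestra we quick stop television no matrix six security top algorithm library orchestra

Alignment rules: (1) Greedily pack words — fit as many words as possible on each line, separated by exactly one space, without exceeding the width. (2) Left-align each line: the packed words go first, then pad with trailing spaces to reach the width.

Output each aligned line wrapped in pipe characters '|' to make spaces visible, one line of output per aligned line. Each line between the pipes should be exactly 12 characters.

Line 1: ['coffee', 'light'] (min_width=12, slack=0)
Line 2: ['make', 'good'] (min_width=9, slack=3)
Line 3: ['time'] (min_width=4, slack=8)
Line 4: ['language'] (min_width=8, slack=4)
Line 5: ['system'] (min_width=6, slack=6)
Line 6: ['orchestra', 'we'] (min_width=12, slack=0)
Line 7: ['quick', 'stop'] (min_width=10, slack=2)
Line 8: ['television'] (min_width=10, slack=2)
Line 9: ['no', 'matrix'] (min_width=9, slack=3)
Line 10: ['six', 'security'] (min_width=12, slack=0)
Line 11: ['top'] (min_width=3, slack=9)
Line 12: ['algorithm'] (min_width=9, slack=3)
Line 13: ['library'] (min_width=7, slack=5)
Line 14: ['orchestra'] (min_width=9, slack=3)

Answer: |coffee light|
|make good   |
|time        |
|language    |
|system      |
|orchestra we|
|quick stop  |
|television  |
|no matrix   |
|six security|
|top         |
|algorithm   |
|library     |
|orchestra   |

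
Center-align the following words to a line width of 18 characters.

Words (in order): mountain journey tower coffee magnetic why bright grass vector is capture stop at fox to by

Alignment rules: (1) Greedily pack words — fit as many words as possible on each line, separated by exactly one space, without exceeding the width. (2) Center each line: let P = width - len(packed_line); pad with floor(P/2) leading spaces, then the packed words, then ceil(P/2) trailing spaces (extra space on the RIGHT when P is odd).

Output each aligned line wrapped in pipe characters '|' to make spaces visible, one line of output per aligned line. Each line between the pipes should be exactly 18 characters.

Line 1: ['mountain', 'journey'] (min_width=16, slack=2)
Line 2: ['tower', 'coffee'] (min_width=12, slack=6)
Line 3: ['magnetic', 'why'] (min_width=12, slack=6)
Line 4: ['bright', 'grass'] (min_width=12, slack=6)
Line 5: ['vector', 'is', 'capture'] (min_width=17, slack=1)
Line 6: ['stop', 'at', 'fox', 'to', 'by'] (min_width=17, slack=1)

Answer: | mountain journey |
|   tower coffee   |
|   magnetic why   |
|   bright grass   |
|vector is capture |
|stop at fox to by |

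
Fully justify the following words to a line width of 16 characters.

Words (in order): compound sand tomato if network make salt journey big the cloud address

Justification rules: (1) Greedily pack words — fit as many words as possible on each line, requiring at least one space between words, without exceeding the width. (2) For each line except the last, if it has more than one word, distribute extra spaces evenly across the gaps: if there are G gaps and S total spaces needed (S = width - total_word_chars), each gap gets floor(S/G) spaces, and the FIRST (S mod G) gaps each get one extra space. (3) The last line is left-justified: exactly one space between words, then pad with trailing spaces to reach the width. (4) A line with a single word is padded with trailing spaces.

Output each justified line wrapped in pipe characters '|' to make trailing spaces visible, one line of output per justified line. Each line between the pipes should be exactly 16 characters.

Answer: |compound    sand|
|tomato        if|
|network     make|
|salt journey big|
|the        cloud|
|address         |

Derivation:
Line 1: ['compound', 'sand'] (min_width=13, slack=3)
Line 2: ['tomato', 'if'] (min_width=9, slack=7)
Line 3: ['network', 'make'] (min_width=12, slack=4)
Line 4: ['salt', 'journey', 'big'] (min_width=16, slack=0)
Line 5: ['the', 'cloud'] (min_width=9, slack=7)
Line 6: ['address'] (min_width=7, slack=9)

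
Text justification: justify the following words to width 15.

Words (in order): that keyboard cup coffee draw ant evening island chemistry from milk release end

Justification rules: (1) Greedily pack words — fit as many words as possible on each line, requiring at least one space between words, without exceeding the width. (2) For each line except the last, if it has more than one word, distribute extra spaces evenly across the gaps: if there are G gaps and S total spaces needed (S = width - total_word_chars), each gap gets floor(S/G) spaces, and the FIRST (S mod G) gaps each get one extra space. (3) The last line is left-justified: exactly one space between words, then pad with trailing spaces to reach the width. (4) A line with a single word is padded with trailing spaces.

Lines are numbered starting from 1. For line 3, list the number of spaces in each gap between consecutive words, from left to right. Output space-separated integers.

Line 1: ['that', 'keyboard'] (min_width=13, slack=2)
Line 2: ['cup', 'coffee', 'draw'] (min_width=15, slack=0)
Line 3: ['ant', 'evening'] (min_width=11, slack=4)
Line 4: ['island'] (min_width=6, slack=9)
Line 5: ['chemistry', 'from'] (min_width=14, slack=1)
Line 6: ['milk', 'release'] (min_width=12, slack=3)
Line 7: ['end'] (min_width=3, slack=12)

Answer: 5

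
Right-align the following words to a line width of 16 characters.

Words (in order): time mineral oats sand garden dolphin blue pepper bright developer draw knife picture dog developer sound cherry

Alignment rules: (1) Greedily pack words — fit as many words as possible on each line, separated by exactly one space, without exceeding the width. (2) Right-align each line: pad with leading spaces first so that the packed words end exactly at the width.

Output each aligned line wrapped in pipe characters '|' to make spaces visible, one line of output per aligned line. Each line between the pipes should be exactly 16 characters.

Line 1: ['time', 'mineral'] (min_width=12, slack=4)
Line 2: ['oats', 'sand', 'garden'] (min_width=16, slack=0)
Line 3: ['dolphin', 'blue'] (min_width=12, slack=4)
Line 4: ['pepper', 'bright'] (min_width=13, slack=3)
Line 5: ['developer', 'draw'] (min_width=14, slack=2)
Line 6: ['knife', 'picture'] (min_width=13, slack=3)
Line 7: ['dog', 'developer'] (min_width=13, slack=3)
Line 8: ['sound', 'cherry'] (min_width=12, slack=4)

Answer: |    time mineral|
|oats sand garden|
|    dolphin blue|
|   pepper bright|
|  developer draw|
|   knife picture|
|   dog developer|
|    sound cherry|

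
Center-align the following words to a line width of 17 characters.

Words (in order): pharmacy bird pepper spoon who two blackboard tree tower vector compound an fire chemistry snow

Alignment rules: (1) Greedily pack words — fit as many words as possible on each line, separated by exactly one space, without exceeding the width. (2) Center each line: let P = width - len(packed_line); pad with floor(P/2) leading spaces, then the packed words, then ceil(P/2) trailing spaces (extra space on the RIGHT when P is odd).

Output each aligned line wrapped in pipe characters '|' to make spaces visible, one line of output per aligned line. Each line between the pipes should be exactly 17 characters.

Line 1: ['pharmacy', 'bird'] (min_width=13, slack=4)
Line 2: ['pepper', 'spoon', 'who'] (min_width=16, slack=1)
Line 3: ['two', 'blackboard'] (min_width=14, slack=3)
Line 4: ['tree', 'tower', 'vector'] (min_width=17, slack=0)
Line 5: ['compound', 'an', 'fire'] (min_width=16, slack=1)
Line 6: ['chemistry', 'snow'] (min_width=14, slack=3)

Answer: |  pharmacy bird  |
|pepper spoon who |
| two blackboard  |
|tree tower vector|
|compound an fire |
| chemistry snow  |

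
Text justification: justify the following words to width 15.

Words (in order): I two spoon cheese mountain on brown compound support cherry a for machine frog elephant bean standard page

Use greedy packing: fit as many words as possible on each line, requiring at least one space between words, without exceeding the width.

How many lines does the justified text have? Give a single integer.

Answer: 9

Derivation:
Line 1: ['I', 'two', 'spoon'] (min_width=11, slack=4)
Line 2: ['cheese', 'mountain'] (min_width=15, slack=0)
Line 3: ['on', 'brown'] (min_width=8, slack=7)
Line 4: ['compound'] (min_width=8, slack=7)
Line 5: ['support', 'cherry'] (min_width=14, slack=1)
Line 6: ['a', 'for', 'machine'] (min_width=13, slack=2)
Line 7: ['frog', 'elephant'] (min_width=13, slack=2)
Line 8: ['bean', 'standard'] (min_width=13, slack=2)
Line 9: ['page'] (min_width=4, slack=11)
Total lines: 9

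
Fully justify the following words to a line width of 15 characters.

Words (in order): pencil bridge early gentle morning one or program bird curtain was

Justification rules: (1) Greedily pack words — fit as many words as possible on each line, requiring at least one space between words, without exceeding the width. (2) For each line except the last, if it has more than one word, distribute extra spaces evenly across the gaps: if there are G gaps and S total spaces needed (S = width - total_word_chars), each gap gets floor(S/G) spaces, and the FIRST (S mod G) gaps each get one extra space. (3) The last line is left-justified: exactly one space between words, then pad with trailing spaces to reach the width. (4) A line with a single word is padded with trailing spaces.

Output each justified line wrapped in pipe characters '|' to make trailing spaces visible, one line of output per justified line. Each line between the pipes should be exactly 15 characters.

Line 1: ['pencil', 'bridge'] (min_width=13, slack=2)
Line 2: ['early', 'gentle'] (min_width=12, slack=3)
Line 3: ['morning', 'one', 'or'] (min_width=14, slack=1)
Line 4: ['program', 'bird'] (min_width=12, slack=3)
Line 5: ['curtain', 'was'] (min_width=11, slack=4)

Answer: |pencil   bridge|
|early    gentle|
|morning  one or|
|program    bird|
|curtain was    |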